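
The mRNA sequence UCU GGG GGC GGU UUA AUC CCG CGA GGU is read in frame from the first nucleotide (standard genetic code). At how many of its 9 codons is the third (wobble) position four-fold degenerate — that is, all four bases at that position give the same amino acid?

Codon 1 UCU (Ser): third position 4-fold.
Codon 2 GGG (Gly): third position 4-fold.
Codon 3 GGC (Gly): third position 4-fold.
Codon 4 GGU (Gly): third position 4-fold.
Codon 5 UUA (Leu): third position 2-fold.
Codon 6 AUC (Ile): third position 3-fold.
Codon 7 CCG (Pro): third position 4-fold.
Codon 8 CGA (Arg): third position 4-fold.
Codon 9 GGU (Gly): third position 4-fold.
Four-fold degenerate third positions: 7.

7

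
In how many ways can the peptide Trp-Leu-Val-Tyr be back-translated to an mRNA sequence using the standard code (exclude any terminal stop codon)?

Trp: 1 codon.
Leu: 6 codons.
Val: 4 codons.
Tyr: 2 codons.
1 × 6 × 4 × 2 = 48.

48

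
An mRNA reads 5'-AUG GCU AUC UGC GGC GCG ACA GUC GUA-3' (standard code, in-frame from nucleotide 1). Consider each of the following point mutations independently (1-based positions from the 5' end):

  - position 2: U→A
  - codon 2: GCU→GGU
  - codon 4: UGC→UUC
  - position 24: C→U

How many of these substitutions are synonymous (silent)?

1

Codon 1: AUG (Met) → AAG (Lys) — missense.
Codon 2: GCU (Ala) → GGU (Gly) — missense.
Codon 4: UGC (Cys) → UUC (Phe) — missense.
Codon 8: GUC (Val) → GUU (Val) — synonymous.
Synonymous: 1 of 4.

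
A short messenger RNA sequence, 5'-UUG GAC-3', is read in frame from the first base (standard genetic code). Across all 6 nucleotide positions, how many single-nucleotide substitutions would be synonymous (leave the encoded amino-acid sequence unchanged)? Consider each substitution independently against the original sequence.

3

Codon 1 (UUG, Leu): 2 synonymous substitutions.
Codon 2 (GAC, Asp): 1 synonymous substitution.
Total: 2 + 1 = 3.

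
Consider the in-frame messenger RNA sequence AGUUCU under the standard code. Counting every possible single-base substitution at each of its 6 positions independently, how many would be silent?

4

Codon 1 (AGU, Ser): 1 synonymous substitution.
Codon 2 (UCU, Ser): 3 synonymous substitutions.
Total: 1 + 3 = 4.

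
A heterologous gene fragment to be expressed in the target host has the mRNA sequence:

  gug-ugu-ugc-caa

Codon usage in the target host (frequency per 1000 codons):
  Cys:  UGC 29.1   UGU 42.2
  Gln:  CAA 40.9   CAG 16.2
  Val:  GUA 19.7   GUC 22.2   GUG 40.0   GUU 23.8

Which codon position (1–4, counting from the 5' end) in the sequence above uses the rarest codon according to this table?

Codon 1 GUG (Val): 40.0 per 1000.
Codon 2 UGU (Cys): 42.2 per 1000.
Codon 3 UGC (Cys): 29.1 per 1000.
Codon 4 CAA (Gln): 40.9 per 1000.
Lowest frequency is 29.1 at codon 3.

3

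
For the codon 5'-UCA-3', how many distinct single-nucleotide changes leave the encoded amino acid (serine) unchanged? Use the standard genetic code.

Position 1: none → 0 synonymous.
Position 2: none → 0 synonymous.
Position 3: UCU, UCC, UCG → 3 synonymous.
Total: 0 + 0 + 3 = 3.

3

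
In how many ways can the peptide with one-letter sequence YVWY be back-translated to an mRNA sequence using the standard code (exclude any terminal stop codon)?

16

Tyr: 2 codons.
Val: 4 codons.
Trp: 1 codon.
Tyr: 2 codons.
2 × 4 × 1 × 2 = 16.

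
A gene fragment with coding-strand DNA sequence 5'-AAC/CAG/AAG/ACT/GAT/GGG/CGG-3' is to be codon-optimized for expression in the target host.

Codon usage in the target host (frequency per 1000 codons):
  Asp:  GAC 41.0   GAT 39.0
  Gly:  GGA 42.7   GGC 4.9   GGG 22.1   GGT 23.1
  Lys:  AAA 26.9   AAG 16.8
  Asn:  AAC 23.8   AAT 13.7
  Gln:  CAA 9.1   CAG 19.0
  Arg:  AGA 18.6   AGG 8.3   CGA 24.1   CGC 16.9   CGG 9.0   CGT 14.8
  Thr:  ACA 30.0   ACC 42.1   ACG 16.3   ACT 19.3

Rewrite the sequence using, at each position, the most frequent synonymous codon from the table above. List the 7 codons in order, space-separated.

AAC CAG AAA ACC GAC GGA CGA

Codon 1 (Asn): best is AAC at 23.8.
Codon 2 (Gln): best is CAG at 19.0.
Codon 3 (Lys): best is AAA at 26.9.
Codon 4 (Thr): best is ACC at 42.1.
Codon 5 (Asp): best is GAC at 41.0.
Codon 6 (Gly): best is GGA at 42.7.
Codon 7 (Arg): best is CGA at 24.1.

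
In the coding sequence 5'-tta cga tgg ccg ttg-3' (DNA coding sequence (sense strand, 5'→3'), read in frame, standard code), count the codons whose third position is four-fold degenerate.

2

Codon 1 TTA (Leu): third position 2-fold.
Codon 2 CGA (Arg): third position 4-fold.
Codon 3 TGG (Trp): third position 1-fold.
Codon 4 CCG (Pro): third position 4-fold.
Codon 5 TTG (Leu): third position 2-fold.
Four-fold degenerate third positions: 2.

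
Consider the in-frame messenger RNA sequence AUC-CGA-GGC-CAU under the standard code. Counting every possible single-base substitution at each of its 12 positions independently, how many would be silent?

10

Codon 1 (AUC, Ile): 2 synonymous substitutions.
Codon 2 (CGA, Arg): 4 synonymous substitutions.
Codon 3 (GGC, Gly): 3 synonymous substitutions.
Codon 4 (CAU, His): 1 synonymous substitution.
Total: 2 + 4 + 3 + 1 = 10.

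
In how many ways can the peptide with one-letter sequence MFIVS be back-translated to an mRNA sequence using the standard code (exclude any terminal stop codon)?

Met: 1 codon.
Phe: 2 codons.
Ile: 3 codons.
Val: 4 codons.
Ser: 6 codons.
1 × 2 × 3 × 4 × 6 = 144.

144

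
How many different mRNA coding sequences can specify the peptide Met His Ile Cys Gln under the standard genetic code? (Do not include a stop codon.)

Met: 1 codon.
His: 2 codons.
Ile: 3 codons.
Cys: 2 codons.
Gln: 2 codons.
1 × 2 × 3 × 2 × 2 = 24.

24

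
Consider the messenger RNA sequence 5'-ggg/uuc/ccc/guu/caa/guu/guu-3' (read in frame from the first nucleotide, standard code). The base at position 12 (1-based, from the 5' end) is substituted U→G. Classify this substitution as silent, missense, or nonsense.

Position 12 falls in codon 4: GUU → Val.
After the substitution the codon is GUG → Val.
Both encode Val, so the change is synonymous.

silent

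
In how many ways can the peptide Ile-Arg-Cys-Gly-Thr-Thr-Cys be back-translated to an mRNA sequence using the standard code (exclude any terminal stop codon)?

4608

Ile: 3 codons.
Arg: 6 codons.
Cys: 2 codons.
Gly: 4 codons.
Thr: 4 codons.
Thr: 4 codons.
Cys: 2 codons.
3 × 6 × 2 × 4 × 4 × 4 × 2 = 4608.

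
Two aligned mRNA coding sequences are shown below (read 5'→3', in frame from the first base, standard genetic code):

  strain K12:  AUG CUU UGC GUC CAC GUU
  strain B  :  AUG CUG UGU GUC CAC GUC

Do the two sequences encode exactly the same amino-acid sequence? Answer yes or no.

yes

Codon 1: AUG Met / AUG Met — identical.
Codon 2: CUU Leu / CUG Leu — synonymous.
Codon 3: UGC Cys / UGU Cys — synonymous.
Codon 4: GUC Val / GUC Val — identical.
Codon 5: CAC His / CAC His — identical.
Codon 6: GUU Val / GUC Val — synonymous.
Nonsynonymous differences: 0 → same protein.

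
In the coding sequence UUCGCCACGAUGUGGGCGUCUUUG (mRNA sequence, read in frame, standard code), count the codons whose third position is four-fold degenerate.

4

Codon 1 UUC (Phe): third position 2-fold.
Codon 2 GCC (Ala): third position 4-fold.
Codon 3 ACG (Thr): third position 4-fold.
Codon 4 AUG (Met): third position 1-fold.
Codon 5 UGG (Trp): third position 1-fold.
Codon 6 GCG (Ala): third position 4-fold.
Codon 7 UCU (Ser): third position 4-fold.
Codon 8 UUG (Leu): third position 2-fold.
Four-fold degenerate third positions: 4.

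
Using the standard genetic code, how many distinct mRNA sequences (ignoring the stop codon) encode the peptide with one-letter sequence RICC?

72

Arg: 6 codons.
Ile: 3 codons.
Cys: 2 codons.
Cys: 2 codons.
6 × 3 × 2 × 2 = 72.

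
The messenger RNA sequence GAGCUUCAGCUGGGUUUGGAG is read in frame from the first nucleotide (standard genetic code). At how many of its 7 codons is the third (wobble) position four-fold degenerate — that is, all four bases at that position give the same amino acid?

3

Codon 1 GAG (Glu): third position 2-fold.
Codon 2 CUU (Leu): third position 4-fold.
Codon 3 CAG (Gln): third position 2-fold.
Codon 4 CUG (Leu): third position 4-fold.
Codon 5 GGU (Gly): third position 4-fold.
Codon 6 UUG (Leu): third position 2-fold.
Codon 7 GAG (Glu): third position 2-fold.
Four-fold degenerate third positions: 3.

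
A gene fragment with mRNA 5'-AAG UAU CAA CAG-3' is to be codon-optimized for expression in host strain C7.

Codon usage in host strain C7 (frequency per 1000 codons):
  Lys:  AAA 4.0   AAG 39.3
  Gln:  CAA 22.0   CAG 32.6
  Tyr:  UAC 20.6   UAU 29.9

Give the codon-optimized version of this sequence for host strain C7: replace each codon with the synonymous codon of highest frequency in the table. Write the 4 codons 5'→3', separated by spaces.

AAG UAU CAG CAG

Codon 1 (Lys): best is AAG at 39.3.
Codon 2 (Tyr): best is UAU at 29.9.
Codon 3 (Gln): best is CAG at 32.6.
Codon 4 (Gln): best is CAG at 32.6.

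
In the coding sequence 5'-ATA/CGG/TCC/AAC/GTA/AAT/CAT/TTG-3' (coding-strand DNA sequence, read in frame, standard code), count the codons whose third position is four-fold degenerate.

Codon 1 ATA (Ile): third position 3-fold.
Codon 2 CGG (Arg): third position 4-fold.
Codon 3 TCC (Ser): third position 4-fold.
Codon 4 AAC (Asn): third position 2-fold.
Codon 5 GTA (Val): third position 4-fold.
Codon 6 AAT (Asn): third position 2-fold.
Codon 7 CAT (His): third position 2-fold.
Codon 8 TTG (Leu): third position 2-fold.
Four-fold degenerate third positions: 3.

3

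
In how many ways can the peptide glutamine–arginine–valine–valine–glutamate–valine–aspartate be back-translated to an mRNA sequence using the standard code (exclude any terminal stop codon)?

3072

Gln: 2 codons.
Arg: 6 codons.
Val: 4 codons.
Val: 4 codons.
Glu: 2 codons.
Val: 4 codons.
Asp: 2 codons.
2 × 6 × 4 × 4 × 2 × 4 × 2 = 3072.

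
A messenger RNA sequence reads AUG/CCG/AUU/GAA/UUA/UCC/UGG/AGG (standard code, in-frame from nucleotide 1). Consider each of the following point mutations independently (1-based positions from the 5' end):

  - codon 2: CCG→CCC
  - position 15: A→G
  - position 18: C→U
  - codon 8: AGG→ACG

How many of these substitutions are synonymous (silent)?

Codon 2: CCG (Pro) → CCC (Pro) — synonymous.
Codon 5: UUA (Leu) → UUG (Leu) — synonymous.
Codon 6: UCC (Ser) → UCU (Ser) — synonymous.
Codon 8: AGG (Arg) → ACG (Thr) — missense.
Synonymous: 3 of 4.

3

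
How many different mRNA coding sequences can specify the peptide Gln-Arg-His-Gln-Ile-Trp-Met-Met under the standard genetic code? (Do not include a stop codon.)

Gln: 2 codons.
Arg: 6 codons.
His: 2 codons.
Gln: 2 codons.
Ile: 3 codons.
Trp: 1 codon.
Met: 1 codon.
Met: 1 codon.
2 × 6 × 2 × 2 × 3 × 1 × 1 × 1 = 144.

144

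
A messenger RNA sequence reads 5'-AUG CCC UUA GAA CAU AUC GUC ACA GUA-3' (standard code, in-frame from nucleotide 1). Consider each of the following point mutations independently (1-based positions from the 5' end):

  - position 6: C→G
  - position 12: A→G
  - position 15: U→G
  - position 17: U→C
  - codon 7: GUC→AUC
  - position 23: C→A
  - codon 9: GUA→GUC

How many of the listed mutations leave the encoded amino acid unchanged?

3

Codon 2: CCC (Pro) → CCG (Pro) — synonymous.
Codon 4: GAA (Glu) → GAG (Glu) — synonymous.
Codon 5: CAU (His) → CAG (Gln) — missense.
Codon 6: AUC (Ile) → ACC (Thr) — missense.
Codon 7: GUC (Val) → AUC (Ile) — missense.
Codon 8: ACA (Thr) → AAA (Lys) — missense.
Codon 9: GUA (Val) → GUC (Val) — synonymous.
Synonymous: 3 of 7.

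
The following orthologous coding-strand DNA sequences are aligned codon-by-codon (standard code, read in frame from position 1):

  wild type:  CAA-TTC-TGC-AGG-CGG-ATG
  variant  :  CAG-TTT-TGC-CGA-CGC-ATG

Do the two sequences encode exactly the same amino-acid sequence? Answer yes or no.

Codon 1: CAA Gln / CAG Gln — synonymous.
Codon 2: TTC Phe / TTT Phe — synonymous.
Codon 3: TGC Cys / TGC Cys — identical.
Codon 4: AGG Arg / CGA Arg — synonymous.
Codon 5: CGG Arg / CGC Arg — synonymous.
Codon 6: ATG Met / ATG Met — identical.
Nonsynonymous differences: 0 → same protein.

yes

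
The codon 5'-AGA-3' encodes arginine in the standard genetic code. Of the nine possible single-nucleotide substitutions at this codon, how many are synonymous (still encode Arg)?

Position 1: CGA → 1 synonymous.
Position 2: none → 0 synonymous.
Position 3: AGG → 1 synonymous.
Total: 1 + 0 + 1 = 2.

2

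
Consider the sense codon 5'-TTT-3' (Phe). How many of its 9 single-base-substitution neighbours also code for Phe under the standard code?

1

Position 1: none → 0 synonymous.
Position 2: none → 0 synonymous.
Position 3: TTC → 1 synonymous.
Total: 0 + 0 + 1 = 1.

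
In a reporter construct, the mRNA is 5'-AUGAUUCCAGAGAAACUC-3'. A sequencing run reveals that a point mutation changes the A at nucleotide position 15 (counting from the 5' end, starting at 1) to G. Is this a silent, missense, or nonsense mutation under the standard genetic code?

Position 15 falls in codon 5: AAA → Lys.
After the substitution the codon is AAG → Lys.
Both encode Lys, so the change is synonymous.

silent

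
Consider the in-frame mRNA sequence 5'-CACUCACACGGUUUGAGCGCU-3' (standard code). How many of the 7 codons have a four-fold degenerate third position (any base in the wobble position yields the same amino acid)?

3

Codon 1 CAC (His): third position 2-fold.
Codon 2 UCA (Ser): third position 4-fold.
Codon 3 CAC (His): third position 2-fold.
Codon 4 GGU (Gly): third position 4-fold.
Codon 5 UUG (Leu): third position 2-fold.
Codon 6 AGC (Ser): third position 2-fold.
Codon 7 GCU (Ala): third position 4-fold.
Four-fold degenerate third positions: 3.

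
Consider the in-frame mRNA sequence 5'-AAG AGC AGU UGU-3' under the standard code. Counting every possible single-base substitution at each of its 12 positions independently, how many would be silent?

Codon 1 (AAG, Lys): 1 synonymous substitution.
Codon 2 (AGC, Ser): 1 synonymous substitution.
Codon 3 (AGU, Ser): 1 synonymous substitution.
Codon 4 (UGU, Cys): 1 synonymous substitution.
Total: 1 + 1 + 1 + 1 = 4.

4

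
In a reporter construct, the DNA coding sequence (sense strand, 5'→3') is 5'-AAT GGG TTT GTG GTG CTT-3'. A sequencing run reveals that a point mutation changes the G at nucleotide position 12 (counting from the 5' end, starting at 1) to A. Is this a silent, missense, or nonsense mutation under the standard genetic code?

Position 12 falls in codon 4: GTG → Val.
After the substitution the codon is GTA → Val.
Both encode Val, so the change is synonymous.

silent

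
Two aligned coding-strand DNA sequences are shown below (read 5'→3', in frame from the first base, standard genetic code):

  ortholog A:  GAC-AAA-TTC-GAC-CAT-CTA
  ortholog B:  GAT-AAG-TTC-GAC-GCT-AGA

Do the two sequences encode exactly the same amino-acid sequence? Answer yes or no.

Codon 1: GAC Asp / GAT Asp — synonymous.
Codon 2: AAA Lys / AAG Lys — synonymous.
Codon 3: TTC Phe / TTC Phe — identical.
Codon 4: GAC Asp / GAC Asp — identical.
Codon 5: CAT His / GCT Ala — nonsynonymous.
Codon 6: CTA Leu / AGA Arg — nonsynonymous.
Nonsynonymous differences: 2 → different protein.

no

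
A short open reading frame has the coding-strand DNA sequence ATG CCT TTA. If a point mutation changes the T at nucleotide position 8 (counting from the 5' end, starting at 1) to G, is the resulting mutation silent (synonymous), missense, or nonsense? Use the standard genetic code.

Position 8 falls in codon 3: TTA → Leu.
After the substitution the codon is TGA → Stop.
The new codon is a stop codon, so this is a nonsense mutation.

nonsense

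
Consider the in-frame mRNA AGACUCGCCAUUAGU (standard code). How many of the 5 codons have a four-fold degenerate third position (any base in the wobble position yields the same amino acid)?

2

Codon 1 AGA (Arg): third position 2-fold.
Codon 2 CUC (Leu): third position 4-fold.
Codon 3 GCC (Ala): third position 4-fold.
Codon 4 AUU (Ile): third position 3-fold.
Codon 5 AGU (Ser): third position 2-fold.
Four-fold degenerate third positions: 2.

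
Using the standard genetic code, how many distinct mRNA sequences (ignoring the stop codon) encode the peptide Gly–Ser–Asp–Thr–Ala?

Gly: 4 codons.
Ser: 6 codons.
Asp: 2 codons.
Thr: 4 codons.
Ala: 4 codons.
4 × 6 × 2 × 4 × 4 = 768.

768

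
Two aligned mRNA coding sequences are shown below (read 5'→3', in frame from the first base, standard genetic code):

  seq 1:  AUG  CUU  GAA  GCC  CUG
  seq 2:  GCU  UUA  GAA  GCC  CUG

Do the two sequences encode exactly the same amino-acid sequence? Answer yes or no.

no

Codon 1: AUG Met / GCU Ala — nonsynonymous.
Codon 2: CUU Leu / UUA Leu — synonymous.
Codon 3: GAA Glu / GAA Glu — identical.
Codon 4: GCC Ala / GCC Ala — identical.
Codon 5: CUG Leu / CUG Leu — identical.
Nonsynonymous differences: 1 → different protein.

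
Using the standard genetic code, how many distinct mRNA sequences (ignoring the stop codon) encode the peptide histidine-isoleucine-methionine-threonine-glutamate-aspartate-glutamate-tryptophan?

His: 2 codons.
Ile: 3 codons.
Met: 1 codon.
Thr: 4 codons.
Glu: 2 codons.
Asp: 2 codons.
Glu: 2 codons.
Trp: 1 codon.
2 × 3 × 1 × 4 × 2 × 2 × 2 × 1 = 192.

192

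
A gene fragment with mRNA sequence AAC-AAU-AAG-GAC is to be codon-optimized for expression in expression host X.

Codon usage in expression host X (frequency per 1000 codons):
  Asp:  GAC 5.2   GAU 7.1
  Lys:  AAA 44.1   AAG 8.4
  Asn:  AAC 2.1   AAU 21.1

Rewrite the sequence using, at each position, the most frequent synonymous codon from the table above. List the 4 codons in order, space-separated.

Codon 1 (Asn): best is AAU at 21.1.
Codon 2 (Asn): best is AAU at 21.1.
Codon 3 (Lys): best is AAA at 44.1.
Codon 4 (Asp): best is GAU at 7.1.

AAU AAU AAA GAU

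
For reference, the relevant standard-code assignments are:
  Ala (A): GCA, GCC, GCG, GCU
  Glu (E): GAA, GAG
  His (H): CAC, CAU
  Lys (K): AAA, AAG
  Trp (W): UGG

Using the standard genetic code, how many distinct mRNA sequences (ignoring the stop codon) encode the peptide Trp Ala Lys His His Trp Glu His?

128

Trp: 1 codon.
Ala: 4 codons.
Lys: 2 codons.
His: 2 codons.
His: 2 codons.
Trp: 1 codon.
Glu: 2 codons.
His: 2 codons.
1 × 4 × 2 × 2 × 2 × 1 × 2 × 2 = 128.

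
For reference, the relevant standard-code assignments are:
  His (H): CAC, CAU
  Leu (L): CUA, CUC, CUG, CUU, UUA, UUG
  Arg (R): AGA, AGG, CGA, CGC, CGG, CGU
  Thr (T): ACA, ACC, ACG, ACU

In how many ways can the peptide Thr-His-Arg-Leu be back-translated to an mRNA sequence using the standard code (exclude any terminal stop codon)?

Thr: 4 codons.
His: 2 codons.
Arg: 6 codons.
Leu: 6 codons.
4 × 2 × 6 × 6 = 288.

288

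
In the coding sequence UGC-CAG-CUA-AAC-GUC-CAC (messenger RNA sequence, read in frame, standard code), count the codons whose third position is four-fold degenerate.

Codon 1 UGC (Cys): third position 2-fold.
Codon 2 CAG (Gln): third position 2-fold.
Codon 3 CUA (Leu): third position 4-fold.
Codon 4 AAC (Asn): third position 2-fold.
Codon 5 GUC (Val): third position 4-fold.
Codon 6 CAC (His): third position 2-fold.
Four-fold degenerate third positions: 2.

2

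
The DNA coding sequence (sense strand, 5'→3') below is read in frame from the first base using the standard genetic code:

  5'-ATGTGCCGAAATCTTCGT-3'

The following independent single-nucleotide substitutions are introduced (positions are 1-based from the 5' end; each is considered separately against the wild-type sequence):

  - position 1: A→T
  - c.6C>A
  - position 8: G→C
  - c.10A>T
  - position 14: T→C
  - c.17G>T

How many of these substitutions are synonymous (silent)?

Codon 1: ATG (Met) → TTG (Leu) — missense.
Codon 2: TGC (Cys) → TGA (Stop) — nonsense.
Codon 3: CGA (Arg) → CCA (Pro) — missense.
Codon 4: AAT (Asn) → TAT (Tyr) — missense.
Codon 5: CTT (Leu) → CCT (Pro) — missense.
Codon 6: CGT (Arg) → CTT (Leu) — missense.
Synonymous: 0 of 6.

0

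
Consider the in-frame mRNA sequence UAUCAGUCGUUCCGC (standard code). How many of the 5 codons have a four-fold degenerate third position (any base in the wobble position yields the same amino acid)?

2

Codon 1 UAU (Tyr): third position 2-fold.
Codon 2 CAG (Gln): third position 2-fold.
Codon 3 UCG (Ser): third position 4-fold.
Codon 4 UUC (Phe): third position 2-fold.
Codon 5 CGC (Arg): third position 4-fold.
Four-fold degenerate third positions: 2.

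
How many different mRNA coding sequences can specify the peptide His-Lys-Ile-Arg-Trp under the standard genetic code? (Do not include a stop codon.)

72

His: 2 codons.
Lys: 2 codons.
Ile: 3 codons.
Arg: 6 codons.
Trp: 1 codon.
2 × 2 × 3 × 6 × 1 = 72.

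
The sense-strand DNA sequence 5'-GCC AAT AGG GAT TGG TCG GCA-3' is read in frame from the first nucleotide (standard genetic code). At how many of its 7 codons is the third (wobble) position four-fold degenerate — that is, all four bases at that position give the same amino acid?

3

Codon 1 GCC (Ala): third position 4-fold.
Codon 2 AAT (Asn): third position 2-fold.
Codon 3 AGG (Arg): third position 2-fold.
Codon 4 GAT (Asp): third position 2-fold.
Codon 5 TGG (Trp): third position 1-fold.
Codon 6 TCG (Ser): third position 4-fold.
Codon 7 GCA (Ala): third position 4-fold.
Four-fold degenerate third positions: 3.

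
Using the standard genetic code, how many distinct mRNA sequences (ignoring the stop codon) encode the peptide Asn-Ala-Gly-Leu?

Asn: 2 codons.
Ala: 4 codons.
Gly: 4 codons.
Leu: 6 codons.
2 × 4 × 4 × 6 = 192.

192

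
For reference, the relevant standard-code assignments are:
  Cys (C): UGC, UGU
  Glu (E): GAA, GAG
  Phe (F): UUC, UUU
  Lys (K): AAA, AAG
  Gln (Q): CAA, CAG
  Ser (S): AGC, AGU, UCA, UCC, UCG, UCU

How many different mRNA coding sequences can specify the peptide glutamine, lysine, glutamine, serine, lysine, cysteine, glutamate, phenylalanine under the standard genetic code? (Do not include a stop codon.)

Gln: 2 codons.
Lys: 2 codons.
Gln: 2 codons.
Ser: 6 codons.
Lys: 2 codons.
Cys: 2 codons.
Glu: 2 codons.
Phe: 2 codons.
2 × 2 × 2 × 6 × 2 × 2 × 2 × 2 = 768.

768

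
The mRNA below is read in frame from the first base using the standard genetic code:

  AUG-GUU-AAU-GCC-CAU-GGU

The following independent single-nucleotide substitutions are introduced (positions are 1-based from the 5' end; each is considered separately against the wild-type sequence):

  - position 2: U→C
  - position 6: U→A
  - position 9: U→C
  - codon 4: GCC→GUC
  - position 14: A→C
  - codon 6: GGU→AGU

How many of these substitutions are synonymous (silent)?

2

Codon 1: AUG (Met) → ACG (Thr) — missense.
Codon 2: GUU (Val) → GUA (Val) — synonymous.
Codon 3: AAU (Asn) → AAC (Asn) — synonymous.
Codon 4: GCC (Ala) → GUC (Val) — missense.
Codon 5: CAU (His) → CCU (Pro) — missense.
Codon 6: GGU (Gly) → AGU (Ser) — missense.
Synonymous: 2 of 6.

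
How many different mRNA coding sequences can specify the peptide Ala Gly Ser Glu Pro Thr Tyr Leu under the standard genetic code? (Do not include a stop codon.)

Ala: 4 codons.
Gly: 4 codons.
Ser: 6 codons.
Glu: 2 codons.
Pro: 4 codons.
Thr: 4 codons.
Tyr: 2 codons.
Leu: 6 codons.
4 × 4 × 6 × 2 × 4 × 4 × 2 × 6 = 36864.

36864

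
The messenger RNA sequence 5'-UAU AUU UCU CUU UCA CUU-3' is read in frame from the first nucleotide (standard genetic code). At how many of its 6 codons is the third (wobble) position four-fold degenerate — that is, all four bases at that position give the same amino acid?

4

Codon 1 UAU (Tyr): third position 2-fold.
Codon 2 AUU (Ile): third position 3-fold.
Codon 3 UCU (Ser): third position 4-fold.
Codon 4 CUU (Leu): third position 4-fold.
Codon 5 UCA (Ser): third position 4-fold.
Codon 6 CUU (Leu): third position 4-fold.
Four-fold degenerate third positions: 4.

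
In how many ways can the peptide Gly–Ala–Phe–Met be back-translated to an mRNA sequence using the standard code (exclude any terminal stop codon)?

Gly: 4 codons.
Ala: 4 codons.
Phe: 2 codons.
Met: 1 codon.
4 × 4 × 2 × 1 = 32.

32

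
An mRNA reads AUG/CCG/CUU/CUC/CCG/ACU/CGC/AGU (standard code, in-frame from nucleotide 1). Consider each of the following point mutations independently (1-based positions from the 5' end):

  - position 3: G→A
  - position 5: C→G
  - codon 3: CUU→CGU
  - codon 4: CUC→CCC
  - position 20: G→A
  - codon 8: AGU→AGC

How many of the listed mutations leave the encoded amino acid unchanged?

Codon 1: AUG (Met) → AUA (Ile) — missense.
Codon 2: CCG (Pro) → CGG (Arg) — missense.
Codon 3: CUU (Leu) → CGU (Arg) — missense.
Codon 4: CUC (Leu) → CCC (Pro) — missense.
Codon 7: CGC (Arg) → CAC (His) — missense.
Codon 8: AGU (Ser) → AGC (Ser) — synonymous.
Synonymous: 1 of 6.

1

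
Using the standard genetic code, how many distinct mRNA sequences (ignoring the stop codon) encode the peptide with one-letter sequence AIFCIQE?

Ala: 4 codons.
Ile: 3 codons.
Phe: 2 codons.
Cys: 2 codons.
Ile: 3 codons.
Gln: 2 codons.
Glu: 2 codons.
4 × 3 × 2 × 2 × 3 × 2 × 2 = 576.

576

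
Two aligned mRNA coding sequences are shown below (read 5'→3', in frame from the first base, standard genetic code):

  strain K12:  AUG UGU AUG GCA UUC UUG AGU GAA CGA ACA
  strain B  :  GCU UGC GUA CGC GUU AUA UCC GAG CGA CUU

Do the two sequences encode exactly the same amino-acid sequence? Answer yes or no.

Codon 1: AUG Met / GCU Ala — nonsynonymous.
Codon 2: UGU Cys / UGC Cys — synonymous.
Codon 3: AUG Met / GUA Val — nonsynonymous.
Codon 4: GCA Ala / CGC Arg — nonsynonymous.
Codon 5: UUC Phe / GUU Val — nonsynonymous.
Codon 6: UUG Leu / AUA Ile — nonsynonymous.
Codon 7: AGU Ser / UCC Ser — synonymous.
Codon 8: GAA Glu / GAG Glu — synonymous.
Codon 9: CGA Arg / CGA Arg — identical.
Codon 10: ACA Thr / CUU Leu — nonsynonymous.
Nonsynonymous differences: 6 → different protein.

no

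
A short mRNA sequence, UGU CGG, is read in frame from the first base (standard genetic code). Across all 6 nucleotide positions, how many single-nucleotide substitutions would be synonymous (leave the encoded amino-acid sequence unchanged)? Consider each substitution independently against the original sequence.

Codon 1 (UGU, Cys): 1 synonymous substitution.
Codon 2 (CGG, Arg): 4 synonymous substitutions.
Total: 1 + 4 = 5.

5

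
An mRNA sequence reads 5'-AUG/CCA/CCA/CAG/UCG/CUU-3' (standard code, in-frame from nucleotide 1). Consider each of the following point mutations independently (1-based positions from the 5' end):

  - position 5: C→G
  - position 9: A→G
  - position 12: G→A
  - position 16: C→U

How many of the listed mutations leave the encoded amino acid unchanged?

2

Codon 2: CCA (Pro) → CGA (Arg) — missense.
Codon 3: CCA (Pro) → CCG (Pro) — synonymous.
Codon 4: CAG (Gln) → CAA (Gln) — synonymous.
Codon 6: CUU (Leu) → UUU (Phe) — missense.
Synonymous: 2 of 4.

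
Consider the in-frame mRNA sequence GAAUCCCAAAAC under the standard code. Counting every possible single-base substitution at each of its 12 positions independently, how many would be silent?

6

Codon 1 (GAA, Glu): 1 synonymous substitution.
Codon 2 (UCC, Ser): 3 synonymous substitutions.
Codon 3 (CAA, Gln): 1 synonymous substitution.
Codon 4 (AAC, Asn): 1 synonymous substitution.
Total: 1 + 3 + 1 + 1 = 6.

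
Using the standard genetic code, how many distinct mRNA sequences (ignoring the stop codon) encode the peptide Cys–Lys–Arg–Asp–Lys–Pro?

Cys: 2 codons.
Lys: 2 codons.
Arg: 6 codons.
Asp: 2 codons.
Lys: 2 codons.
Pro: 4 codons.
2 × 2 × 6 × 2 × 2 × 4 = 384.

384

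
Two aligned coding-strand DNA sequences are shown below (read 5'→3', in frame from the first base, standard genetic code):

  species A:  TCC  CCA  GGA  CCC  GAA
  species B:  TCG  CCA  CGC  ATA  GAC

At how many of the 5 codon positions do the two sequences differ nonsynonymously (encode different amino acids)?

Codon 1: TCC Ser / TCG Ser — synonymous.
Codon 2: CCA Pro / CCA Pro — identical.
Codon 3: GGA Gly / CGC Arg — nonsynonymous.
Codon 4: CCC Pro / ATA Ile — nonsynonymous.
Codon 5: GAA Glu / GAC Asp — nonsynonymous.
Nonsynonymous differences: 3.

3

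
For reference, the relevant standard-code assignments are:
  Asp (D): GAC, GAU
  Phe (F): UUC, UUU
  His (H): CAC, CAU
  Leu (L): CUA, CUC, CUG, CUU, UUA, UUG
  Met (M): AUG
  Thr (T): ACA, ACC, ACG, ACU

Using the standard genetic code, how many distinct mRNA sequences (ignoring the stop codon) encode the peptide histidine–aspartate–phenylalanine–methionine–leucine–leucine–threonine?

1152

His: 2 codons.
Asp: 2 codons.
Phe: 2 codons.
Met: 1 codon.
Leu: 6 codons.
Leu: 6 codons.
Thr: 4 codons.
2 × 2 × 2 × 1 × 6 × 6 × 4 = 1152.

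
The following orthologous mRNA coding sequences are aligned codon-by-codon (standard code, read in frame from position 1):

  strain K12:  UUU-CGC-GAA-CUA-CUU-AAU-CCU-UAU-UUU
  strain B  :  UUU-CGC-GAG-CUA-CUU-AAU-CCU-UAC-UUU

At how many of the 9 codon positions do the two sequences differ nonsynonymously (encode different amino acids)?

0

Codon 1: UUU Phe / UUU Phe — identical.
Codon 2: CGC Arg / CGC Arg — identical.
Codon 3: GAA Glu / GAG Glu — synonymous.
Codon 4: CUA Leu / CUA Leu — identical.
Codon 5: CUU Leu / CUU Leu — identical.
Codon 6: AAU Asn / AAU Asn — identical.
Codon 7: CCU Pro / CCU Pro — identical.
Codon 8: UAU Tyr / UAC Tyr — synonymous.
Codon 9: UUU Phe / UUU Phe — identical.
Nonsynonymous differences: 0.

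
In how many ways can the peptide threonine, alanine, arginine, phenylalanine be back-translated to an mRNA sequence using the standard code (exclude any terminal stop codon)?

192

Thr: 4 codons.
Ala: 4 codons.
Arg: 6 codons.
Phe: 2 codons.
4 × 4 × 6 × 2 = 192.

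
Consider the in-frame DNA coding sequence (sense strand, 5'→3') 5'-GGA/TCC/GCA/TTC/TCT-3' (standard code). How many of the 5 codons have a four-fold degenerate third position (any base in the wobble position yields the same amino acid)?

Codon 1 GGA (Gly): third position 4-fold.
Codon 2 TCC (Ser): third position 4-fold.
Codon 3 GCA (Ala): third position 4-fold.
Codon 4 TTC (Phe): third position 2-fold.
Codon 5 TCT (Ser): third position 4-fold.
Four-fold degenerate third positions: 4.

4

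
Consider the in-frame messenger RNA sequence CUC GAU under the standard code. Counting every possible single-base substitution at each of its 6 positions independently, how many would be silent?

4

Codon 1 (CUC, Leu): 3 synonymous substitutions.
Codon 2 (GAU, Asp): 1 synonymous substitution.
Total: 3 + 1 = 4.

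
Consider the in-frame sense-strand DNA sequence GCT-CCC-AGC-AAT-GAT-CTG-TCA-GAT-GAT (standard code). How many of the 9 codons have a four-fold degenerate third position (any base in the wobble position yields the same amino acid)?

Codon 1 GCT (Ala): third position 4-fold.
Codon 2 CCC (Pro): third position 4-fold.
Codon 3 AGC (Ser): third position 2-fold.
Codon 4 AAT (Asn): third position 2-fold.
Codon 5 GAT (Asp): third position 2-fold.
Codon 6 CTG (Leu): third position 4-fold.
Codon 7 TCA (Ser): third position 4-fold.
Codon 8 GAT (Asp): third position 2-fold.
Codon 9 GAT (Asp): third position 2-fold.
Four-fold degenerate third positions: 4.

4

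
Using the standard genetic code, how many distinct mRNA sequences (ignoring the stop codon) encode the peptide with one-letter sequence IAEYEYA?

768

Ile: 3 codons.
Ala: 4 codons.
Glu: 2 codons.
Tyr: 2 codons.
Glu: 2 codons.
Tyr: 2 codons.
Ala: 4 codons.
3 × 4 × 2 × 2 × 2 × 2 × 4 = 768.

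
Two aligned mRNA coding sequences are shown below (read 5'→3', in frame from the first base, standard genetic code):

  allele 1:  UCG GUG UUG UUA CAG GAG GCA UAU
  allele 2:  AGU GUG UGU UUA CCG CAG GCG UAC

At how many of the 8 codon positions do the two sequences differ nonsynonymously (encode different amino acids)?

3

Codon 1: UCG Ser / AGU Ser — synonymous.
Codon 2: GUG Val / GUG Val — identical.
Codon 3: UUG Leu / UGU Cys — nonsynonymous.
Codon 4: UUA Leu / UUA Leu — identical.
Codon 5: CAG Gln / CCG Pro — nonsynonymous.
Codon 6: GAG Glu / CAG Gln — nonsynonymous.
Codon 7: GCA Ala / GCG Ala — synonymous.
Codon 8: UAU Tyr / UAC Tyr — synonymous.
Nonsynonymous differences: 3.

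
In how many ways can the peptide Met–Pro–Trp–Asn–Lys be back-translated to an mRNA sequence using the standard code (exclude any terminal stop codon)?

16

Met: 1 codon.
Pro: 4 codons.
Trp: 1 codon.
Asn: 2 codons.
Lys: 2 codons.
1 × 4 × 1 × 2 × 2 = 16.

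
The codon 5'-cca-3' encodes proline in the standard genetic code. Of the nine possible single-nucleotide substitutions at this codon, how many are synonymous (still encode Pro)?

Position 1: none → 0 synonymous.
Position 2: none → 0 synonymous.
Position 3: CCU, CCC, CCG → 3 synonymous.
Total: 0 + 0 + 3 = 3.

3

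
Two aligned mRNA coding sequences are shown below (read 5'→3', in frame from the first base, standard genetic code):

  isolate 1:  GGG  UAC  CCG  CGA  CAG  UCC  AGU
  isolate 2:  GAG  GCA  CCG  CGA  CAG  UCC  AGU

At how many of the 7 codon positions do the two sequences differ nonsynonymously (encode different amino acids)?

Codon 1: GGG Gly / GAG Glu — nonsynonymous.
Codon 2: UAC Tyr / GCA Ala — nonsynonymous.
Codon 3: CCG Pro / CCG Pro — identical.
Codon 4: CGA Arg / CGA Arg — identical.
Codon 5: CAG Gln / CAG Gln — identical.
Codon 6: UCC Ser / UCC Ser — identical.
Codon 7: AGU Ser / AGU Ser — identical.
Nonsynonymous differences: 2.

2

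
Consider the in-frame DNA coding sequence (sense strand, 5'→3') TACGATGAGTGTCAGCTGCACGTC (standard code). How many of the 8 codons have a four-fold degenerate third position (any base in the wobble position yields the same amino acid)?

Codon 1 TAC (Tyr): third position 2-fold.
Codon 2 GAT (Asp): third position 2-fold.
Codon 3 GAG (Glu): third position 2-fold.
Codon 4 TGT (Cys): third position 2-fold.
Codon 5 CAG (Gln): third position 2-fold.
Codon 6 CTG (Leu): third position 4-fold.
Codon 7 CAC (His): third position 2-fold.
Codon 8 GTC (Val): third position 4-fold.
Four-fold degenerate third positions: 2.

2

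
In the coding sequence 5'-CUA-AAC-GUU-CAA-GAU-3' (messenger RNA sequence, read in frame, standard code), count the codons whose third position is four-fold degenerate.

Codon 1 CUA (Leu): third position 4-fold.
Codon 2 AAC (Asn): third position 2-fold.
Codon 3 GUU (Val): third position 4-fold.
Codon 4 CAA (Gln): third position 2-fold.
Codon 5 GAU (Asp): third position 2-fold.
Four-fold degenerate third positions: 2.

2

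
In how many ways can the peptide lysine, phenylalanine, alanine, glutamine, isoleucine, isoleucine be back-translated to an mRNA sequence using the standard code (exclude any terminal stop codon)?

288

Lys: 2 codons.
Phe: 2 codons.
Ala: 4 codons.
Gln: 2 codons.
Ile: 3 codons.
Ile: 3 codons.
2 × 2 × 4 × 2 × 3 × 3 = 288.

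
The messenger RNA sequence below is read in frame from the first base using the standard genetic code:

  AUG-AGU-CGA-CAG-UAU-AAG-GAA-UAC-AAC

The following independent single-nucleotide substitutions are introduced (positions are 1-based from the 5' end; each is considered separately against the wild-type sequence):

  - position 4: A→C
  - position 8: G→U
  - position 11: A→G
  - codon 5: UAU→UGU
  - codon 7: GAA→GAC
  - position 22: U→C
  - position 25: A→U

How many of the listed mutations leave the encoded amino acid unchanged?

Codon 2: AGU (Ser) → CGU (Arg) — missense.
Codon 3: CGA (Arg) → CUA (Leu) — missense.
Codon 4: CAG (Gln) → CGG (Arg) — missense.
Codon 5: UAU (Tyr) → UGU (Cys) — missense.
Codon 7: GAA (Glu) → GAC (Asp) — missense.
Codon 8: UAC (Tyr) → CAC (His) — missense.
Codon 9: AAC (Asn) → UAC (Tyr) — missense.
Synonymous: 0 of 7.

0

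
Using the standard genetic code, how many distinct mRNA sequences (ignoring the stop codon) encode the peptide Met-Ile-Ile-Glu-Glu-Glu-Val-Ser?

1728

Met: 1 codon.
Ile: 3 codons.
Ile: 3 codons.
Glu: 2 codons.
Glu: 2 codons.
Glu: 2 codons.
Val: 4 codons.
Ser: 6 codons.
1 × 3 × 3 × 2 × 2 × 2 × 4 × 6 = 1728.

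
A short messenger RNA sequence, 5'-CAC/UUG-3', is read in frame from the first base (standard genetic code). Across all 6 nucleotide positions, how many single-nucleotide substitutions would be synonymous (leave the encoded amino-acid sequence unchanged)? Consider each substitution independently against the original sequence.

Codon 1 (CAC, His): 1 synonymous substitution.
Codon 2 (UUG, Leu): 2 synonymous substitutions.
Total: 1 + 2 = 3.

3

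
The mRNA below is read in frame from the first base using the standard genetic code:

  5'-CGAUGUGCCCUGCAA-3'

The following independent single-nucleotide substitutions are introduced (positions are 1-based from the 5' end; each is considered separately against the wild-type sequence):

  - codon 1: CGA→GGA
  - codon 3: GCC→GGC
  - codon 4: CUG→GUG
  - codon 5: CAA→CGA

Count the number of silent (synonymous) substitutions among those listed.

Codon 1: CGA (Arg) → GGA (Gly) — missense.
Codon 3: GCC (Ala) → GGC (Gly) — missense.
Codon 4: CUG (Leu) → GUG (Val) — missense.
Codon 5: CAA (Gln) → CGA (Arg) — missense.
Synonymous: 0 of 4.

0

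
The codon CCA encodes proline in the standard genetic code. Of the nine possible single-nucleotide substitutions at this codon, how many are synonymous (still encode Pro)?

Position 1: none → 0 synonymous.
Position 2: none → 0 synonymous.
Position 3: CCT, CCC, CCG → 3 synonymous.
Total: 0 + 0 + 3 = 3.

3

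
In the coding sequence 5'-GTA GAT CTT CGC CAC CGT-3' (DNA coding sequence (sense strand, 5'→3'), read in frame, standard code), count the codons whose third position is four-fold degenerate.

4

Codon 1 GTA (Val): third position 4-fold.
Codon 2 GAT (Asp): third position 2-fold.
Codon 3 CTT (Leu): third position 4-fold.
Codon 4 CGC (Arg): third position 4-fold.
Codon 5 CAC (His): third position 2-fold.
Codon 6 CGT (Arg): third position 4-fold.
Four-fold degenerate third positions: 4.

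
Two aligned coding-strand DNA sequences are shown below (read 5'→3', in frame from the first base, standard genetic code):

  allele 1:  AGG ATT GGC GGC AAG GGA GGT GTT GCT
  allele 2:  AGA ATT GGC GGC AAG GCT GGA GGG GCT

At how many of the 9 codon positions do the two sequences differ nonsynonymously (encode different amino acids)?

2

Codon 1: AGG Arg / AGA Arg — synonymous.
Codon 2: ATT Ile / ATT Ile — identical.
Codon 3: GGC Gly / GGC Gly — identical.
Codon 4: GGC Gly / GGC Gly — identical.
Codon 5: AAG Lys / AAG Lys — identical.
Codon 6: GGA Gly / GCT Ala — nonsynonymous.
Codon 7: GGT Gly / GGA Gly — synonymous.
Codon 8: GTT Val / GGG Gly — nonsynonymous.
Codon 9: GCT Ala / GCT Ala — identical.
Nonsynonymous differences: 2.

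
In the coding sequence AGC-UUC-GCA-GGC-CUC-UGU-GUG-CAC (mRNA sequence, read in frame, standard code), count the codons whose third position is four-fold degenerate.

4

Codon 1 AGC (Ser): third position 2-fold.
Codon 2 UUC (Phe): third position 2-fold.
Codon 3 GCA (Ala): third position 4-fold.
Codon 4 GGC (Gly): third position 4-fold.
Codon 5 CUC (Leu): third position 4-fold.
Codon 6 UGU (Cys): third position 2-fold.
Codon 7 GUG (Val): third position 4-fold.
Codon 8 CAC (His): third position 2-fold.
Four-fold degenerate third positions: 4.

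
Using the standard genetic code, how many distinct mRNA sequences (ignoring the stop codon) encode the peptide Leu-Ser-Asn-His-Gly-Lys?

1152

Leu: 6 codons.
Ser: 6 codons.
Asn: 2 codons.
His: 2 codons.
Gly: 4 codons.
Lys: 2 codons.
6 × 6 × 2 × 2 × 4 × 2 = 1152.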